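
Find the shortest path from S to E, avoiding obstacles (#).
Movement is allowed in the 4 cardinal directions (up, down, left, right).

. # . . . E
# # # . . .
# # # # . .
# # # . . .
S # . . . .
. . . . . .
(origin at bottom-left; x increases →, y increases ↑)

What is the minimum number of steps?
11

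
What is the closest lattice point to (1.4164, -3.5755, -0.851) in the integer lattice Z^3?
(1, -4, -1)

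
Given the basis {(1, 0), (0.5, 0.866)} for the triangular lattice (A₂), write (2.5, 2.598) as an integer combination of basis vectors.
b₁ + 3b₂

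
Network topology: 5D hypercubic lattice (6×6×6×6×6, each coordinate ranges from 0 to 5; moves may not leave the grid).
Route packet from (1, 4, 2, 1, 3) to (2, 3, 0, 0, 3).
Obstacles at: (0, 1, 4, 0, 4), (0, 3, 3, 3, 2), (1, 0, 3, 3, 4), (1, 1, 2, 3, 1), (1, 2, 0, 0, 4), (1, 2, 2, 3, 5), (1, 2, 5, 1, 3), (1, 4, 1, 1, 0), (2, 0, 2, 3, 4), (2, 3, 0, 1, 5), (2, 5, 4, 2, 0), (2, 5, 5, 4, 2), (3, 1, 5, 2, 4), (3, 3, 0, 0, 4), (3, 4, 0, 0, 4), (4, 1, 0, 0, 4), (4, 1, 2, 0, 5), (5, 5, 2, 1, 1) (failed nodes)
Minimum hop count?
5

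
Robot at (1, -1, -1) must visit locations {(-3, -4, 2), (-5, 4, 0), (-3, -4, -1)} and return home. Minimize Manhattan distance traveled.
34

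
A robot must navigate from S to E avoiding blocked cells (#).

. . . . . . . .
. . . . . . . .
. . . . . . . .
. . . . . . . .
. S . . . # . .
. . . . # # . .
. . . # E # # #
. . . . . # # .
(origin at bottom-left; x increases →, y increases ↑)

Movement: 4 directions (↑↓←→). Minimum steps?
7
(one shortest path: (1, 3) → (2, 3) → (2, 2) → (2, 1) → (2, 0) → (3, 0) → (4, 0) → (4, 1))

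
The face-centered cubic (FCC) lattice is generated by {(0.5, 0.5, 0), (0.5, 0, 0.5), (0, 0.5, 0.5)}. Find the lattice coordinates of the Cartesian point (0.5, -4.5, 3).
-7b₁ + 8b₂ - 2b₃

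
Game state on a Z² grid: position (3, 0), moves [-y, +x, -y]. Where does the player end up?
(4, -2)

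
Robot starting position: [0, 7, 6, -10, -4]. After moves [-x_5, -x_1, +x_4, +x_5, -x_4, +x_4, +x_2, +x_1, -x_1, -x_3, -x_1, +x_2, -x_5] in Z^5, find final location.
(-2, 9, 5, -9, -5)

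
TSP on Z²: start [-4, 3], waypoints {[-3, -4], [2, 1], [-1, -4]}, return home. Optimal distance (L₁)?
26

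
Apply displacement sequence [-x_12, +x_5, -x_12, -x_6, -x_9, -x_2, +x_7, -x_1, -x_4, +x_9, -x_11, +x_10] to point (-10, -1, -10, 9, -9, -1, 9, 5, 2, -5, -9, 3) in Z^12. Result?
(-11, -2, -10, 8, -8, -2, 10, 5, 2, -4, -10, 1)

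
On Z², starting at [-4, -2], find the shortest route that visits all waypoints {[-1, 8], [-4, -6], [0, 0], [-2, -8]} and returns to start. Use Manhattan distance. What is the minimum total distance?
40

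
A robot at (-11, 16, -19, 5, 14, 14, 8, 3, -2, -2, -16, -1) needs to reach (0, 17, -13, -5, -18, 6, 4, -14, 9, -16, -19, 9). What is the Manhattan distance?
127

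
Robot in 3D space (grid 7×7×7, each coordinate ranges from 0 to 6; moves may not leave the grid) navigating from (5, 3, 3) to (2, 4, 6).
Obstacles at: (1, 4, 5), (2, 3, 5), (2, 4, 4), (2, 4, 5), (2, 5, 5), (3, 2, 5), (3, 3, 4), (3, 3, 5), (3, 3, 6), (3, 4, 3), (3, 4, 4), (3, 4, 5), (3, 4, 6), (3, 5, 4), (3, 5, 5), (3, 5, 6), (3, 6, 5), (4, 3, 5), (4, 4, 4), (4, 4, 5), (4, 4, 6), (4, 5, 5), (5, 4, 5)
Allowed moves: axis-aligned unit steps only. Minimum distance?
9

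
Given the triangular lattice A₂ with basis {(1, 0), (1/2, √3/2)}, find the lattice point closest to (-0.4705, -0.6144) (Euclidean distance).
(-0.5, -0.866)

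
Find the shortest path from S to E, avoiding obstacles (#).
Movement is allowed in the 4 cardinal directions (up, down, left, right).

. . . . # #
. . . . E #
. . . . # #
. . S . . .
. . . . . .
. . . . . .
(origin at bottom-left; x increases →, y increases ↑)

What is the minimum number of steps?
4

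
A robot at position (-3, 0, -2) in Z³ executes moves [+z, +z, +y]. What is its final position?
(-3, 1, 0)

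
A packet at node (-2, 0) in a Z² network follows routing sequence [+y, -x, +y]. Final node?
(-3, 2)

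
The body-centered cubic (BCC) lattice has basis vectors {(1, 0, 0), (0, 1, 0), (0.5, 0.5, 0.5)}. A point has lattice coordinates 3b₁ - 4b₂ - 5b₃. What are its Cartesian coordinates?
(0.5, -6.5, -2.5)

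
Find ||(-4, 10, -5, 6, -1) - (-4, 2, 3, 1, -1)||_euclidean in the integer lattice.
12.3693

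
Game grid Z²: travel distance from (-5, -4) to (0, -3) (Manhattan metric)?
6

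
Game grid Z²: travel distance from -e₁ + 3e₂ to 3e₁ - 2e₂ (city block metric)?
9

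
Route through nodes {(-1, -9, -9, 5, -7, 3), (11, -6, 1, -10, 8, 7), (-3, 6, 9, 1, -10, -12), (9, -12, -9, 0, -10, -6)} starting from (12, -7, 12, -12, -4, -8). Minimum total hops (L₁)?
186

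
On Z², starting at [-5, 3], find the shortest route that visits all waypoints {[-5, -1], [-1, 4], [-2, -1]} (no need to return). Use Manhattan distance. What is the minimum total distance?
13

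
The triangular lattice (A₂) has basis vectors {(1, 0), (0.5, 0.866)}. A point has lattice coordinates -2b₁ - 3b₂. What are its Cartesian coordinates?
(-3.5, -2.598)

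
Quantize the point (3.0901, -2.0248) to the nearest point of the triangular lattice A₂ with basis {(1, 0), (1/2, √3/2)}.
(3, -1.732)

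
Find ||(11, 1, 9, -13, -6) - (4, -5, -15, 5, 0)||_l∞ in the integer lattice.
24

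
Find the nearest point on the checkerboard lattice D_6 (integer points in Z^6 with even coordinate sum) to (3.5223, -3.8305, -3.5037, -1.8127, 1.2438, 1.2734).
(4, -4, -4, -2, 1, 1)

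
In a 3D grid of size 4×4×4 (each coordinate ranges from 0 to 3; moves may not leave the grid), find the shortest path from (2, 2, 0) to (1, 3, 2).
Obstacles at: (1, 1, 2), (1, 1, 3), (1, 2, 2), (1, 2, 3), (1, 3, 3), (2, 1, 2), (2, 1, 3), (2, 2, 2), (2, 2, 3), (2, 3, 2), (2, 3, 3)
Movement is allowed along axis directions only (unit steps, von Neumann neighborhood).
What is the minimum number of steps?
4
(one shortest path: (2, 2, 0) → (1, 2, 0) → (1, 3, 0) → (1, 3, 1) → (1, 3, 2))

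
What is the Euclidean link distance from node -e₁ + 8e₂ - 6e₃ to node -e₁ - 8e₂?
17.088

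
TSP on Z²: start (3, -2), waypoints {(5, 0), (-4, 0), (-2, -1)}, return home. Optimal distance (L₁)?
22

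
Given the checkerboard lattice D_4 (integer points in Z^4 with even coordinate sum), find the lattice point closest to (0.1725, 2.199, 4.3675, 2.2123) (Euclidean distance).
(0, 2, 4, 2)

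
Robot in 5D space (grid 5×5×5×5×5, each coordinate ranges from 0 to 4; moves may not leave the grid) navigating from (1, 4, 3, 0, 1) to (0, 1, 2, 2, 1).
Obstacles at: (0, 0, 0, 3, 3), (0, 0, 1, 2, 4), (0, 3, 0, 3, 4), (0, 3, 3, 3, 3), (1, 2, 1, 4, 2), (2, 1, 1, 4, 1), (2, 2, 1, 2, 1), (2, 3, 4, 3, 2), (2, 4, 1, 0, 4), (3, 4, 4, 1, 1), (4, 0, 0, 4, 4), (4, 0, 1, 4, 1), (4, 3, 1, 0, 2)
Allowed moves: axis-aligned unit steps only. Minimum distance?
7
(one shortest path: (1, 4, 3, 0, 1) → (0, 4, 3, 0, 1) → (0, 3, 3, 0, 1) → (0, 2, 3, 0, 1) → (0, 1, 3, 0, 1) → (0, 1, 2, 0, 1) → (0, 1, 2, 1, 1) → (0, 1, 2, 2, 1))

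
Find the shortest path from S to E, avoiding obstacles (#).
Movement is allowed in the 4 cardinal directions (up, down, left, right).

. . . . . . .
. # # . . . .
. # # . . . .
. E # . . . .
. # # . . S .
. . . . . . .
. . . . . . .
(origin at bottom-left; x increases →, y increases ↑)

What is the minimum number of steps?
9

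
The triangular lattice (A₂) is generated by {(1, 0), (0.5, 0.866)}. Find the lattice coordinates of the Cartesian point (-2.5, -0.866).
-2b₁ - b₂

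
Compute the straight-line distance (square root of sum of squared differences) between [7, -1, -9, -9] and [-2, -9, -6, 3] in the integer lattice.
17.2627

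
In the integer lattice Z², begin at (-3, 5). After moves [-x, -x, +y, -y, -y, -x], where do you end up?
(-6, 4)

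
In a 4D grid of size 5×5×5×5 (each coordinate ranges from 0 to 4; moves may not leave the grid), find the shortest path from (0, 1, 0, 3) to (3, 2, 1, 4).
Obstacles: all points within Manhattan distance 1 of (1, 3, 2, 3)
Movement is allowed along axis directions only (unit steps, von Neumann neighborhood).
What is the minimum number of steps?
6
(one shortest path: (0, 1, 0, 3) → (1, 1, 0, 3) → (2, 1, 0, 3) → (3, 1, 0, 3) → (3, 2, 0, 3) → (3, 2, 1, 3) → (3, 2, 1, 4))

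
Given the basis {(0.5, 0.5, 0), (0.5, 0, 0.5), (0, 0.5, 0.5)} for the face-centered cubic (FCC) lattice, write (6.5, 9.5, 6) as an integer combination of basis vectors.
10b₁ + 3b₂ + 9b₃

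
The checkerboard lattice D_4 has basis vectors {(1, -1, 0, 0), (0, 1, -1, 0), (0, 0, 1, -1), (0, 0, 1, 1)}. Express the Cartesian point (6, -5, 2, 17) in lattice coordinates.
6b₁ + b₂ - 7b₃ + 10b₄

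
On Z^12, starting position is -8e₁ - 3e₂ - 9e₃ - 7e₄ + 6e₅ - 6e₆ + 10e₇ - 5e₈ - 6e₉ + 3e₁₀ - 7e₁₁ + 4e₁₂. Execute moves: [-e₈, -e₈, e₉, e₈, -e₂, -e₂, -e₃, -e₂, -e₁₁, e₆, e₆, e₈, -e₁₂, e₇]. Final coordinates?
(-8, -6, -10, -7, 6, -4, 11, -5, -5, 3, -8, 3)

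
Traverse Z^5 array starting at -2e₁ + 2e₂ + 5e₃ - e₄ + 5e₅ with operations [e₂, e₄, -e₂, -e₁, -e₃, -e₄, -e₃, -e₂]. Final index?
(-3, 1, 3, -1, 5)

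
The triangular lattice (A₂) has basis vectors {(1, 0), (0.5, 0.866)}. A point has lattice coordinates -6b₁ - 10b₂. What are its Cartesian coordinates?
(-11, -8.66)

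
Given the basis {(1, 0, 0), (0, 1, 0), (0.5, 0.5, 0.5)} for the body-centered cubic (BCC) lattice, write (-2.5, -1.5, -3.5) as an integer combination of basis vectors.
b₁ + 2b₂ - 7b₃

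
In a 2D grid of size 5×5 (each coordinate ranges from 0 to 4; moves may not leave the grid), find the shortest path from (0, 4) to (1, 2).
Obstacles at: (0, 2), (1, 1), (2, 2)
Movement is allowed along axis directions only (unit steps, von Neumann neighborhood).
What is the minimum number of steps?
3
(one shortest path: (0, 4) → (1, 4) → (1, 3) → (1, 2))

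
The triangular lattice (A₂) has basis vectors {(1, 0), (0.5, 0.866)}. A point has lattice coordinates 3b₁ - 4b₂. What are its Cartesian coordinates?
(1, -3.464)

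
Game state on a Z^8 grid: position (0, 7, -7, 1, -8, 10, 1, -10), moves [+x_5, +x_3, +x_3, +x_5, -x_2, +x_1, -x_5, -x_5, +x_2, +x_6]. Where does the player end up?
(1, 7, -5, 1, -8, 11, 1, -10)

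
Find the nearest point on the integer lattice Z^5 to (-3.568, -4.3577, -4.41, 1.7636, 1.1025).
(-4, -4, -4, 2, 1)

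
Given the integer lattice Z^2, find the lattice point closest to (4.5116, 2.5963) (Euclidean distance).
(5, 3)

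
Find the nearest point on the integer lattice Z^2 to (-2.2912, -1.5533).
(-2, -2)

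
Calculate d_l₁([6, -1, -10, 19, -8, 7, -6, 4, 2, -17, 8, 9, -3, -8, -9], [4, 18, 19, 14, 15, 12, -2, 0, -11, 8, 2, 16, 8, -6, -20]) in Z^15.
166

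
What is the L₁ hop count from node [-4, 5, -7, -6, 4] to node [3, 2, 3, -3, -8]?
35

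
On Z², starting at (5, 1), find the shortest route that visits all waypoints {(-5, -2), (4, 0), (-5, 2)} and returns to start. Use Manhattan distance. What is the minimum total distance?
28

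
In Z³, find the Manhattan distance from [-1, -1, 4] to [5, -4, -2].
15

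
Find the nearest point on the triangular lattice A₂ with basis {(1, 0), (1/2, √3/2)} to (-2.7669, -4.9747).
(-3, -5.196)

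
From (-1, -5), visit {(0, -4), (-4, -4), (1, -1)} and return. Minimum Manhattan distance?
18
(one optimal route: (-1, -5) → (0, -4) → (1, -1) → (-4, -4) → (-1, -5))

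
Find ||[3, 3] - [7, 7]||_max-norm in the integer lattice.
4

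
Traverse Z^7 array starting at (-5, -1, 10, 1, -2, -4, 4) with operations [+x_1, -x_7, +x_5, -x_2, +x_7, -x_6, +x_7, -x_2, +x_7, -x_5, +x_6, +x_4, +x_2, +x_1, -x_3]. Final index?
(-3, -2, 9, 2, -2, -4, 6)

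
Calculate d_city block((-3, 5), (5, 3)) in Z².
10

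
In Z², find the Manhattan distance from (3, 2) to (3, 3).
1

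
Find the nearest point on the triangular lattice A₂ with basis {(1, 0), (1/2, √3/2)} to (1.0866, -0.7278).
(1.5, -0.866)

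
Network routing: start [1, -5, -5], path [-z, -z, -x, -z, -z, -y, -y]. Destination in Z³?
(0, -7, -9)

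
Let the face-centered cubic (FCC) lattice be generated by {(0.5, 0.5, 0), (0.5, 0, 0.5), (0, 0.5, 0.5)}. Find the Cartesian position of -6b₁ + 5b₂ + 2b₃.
(-0.5, -2, 3.5)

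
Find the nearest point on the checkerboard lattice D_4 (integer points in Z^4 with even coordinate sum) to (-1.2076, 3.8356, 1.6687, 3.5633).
(-1, 4, 2, 3)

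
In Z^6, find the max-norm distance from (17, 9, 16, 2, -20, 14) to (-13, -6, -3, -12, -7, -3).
30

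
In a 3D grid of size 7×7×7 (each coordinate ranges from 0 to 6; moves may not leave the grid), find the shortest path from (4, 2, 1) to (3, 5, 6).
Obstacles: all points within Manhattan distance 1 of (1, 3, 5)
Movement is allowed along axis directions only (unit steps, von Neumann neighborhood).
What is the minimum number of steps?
9
(one shortest path: (4, 2, 1) → (3, 2, 1) → (3, 3, 1) → (3, 4, 1) → (3, 5, 1) → (3, 5, 2) → (3, 5, 3) → (3, 5, 4) → (3, 5, 5) → (3, 5, 6))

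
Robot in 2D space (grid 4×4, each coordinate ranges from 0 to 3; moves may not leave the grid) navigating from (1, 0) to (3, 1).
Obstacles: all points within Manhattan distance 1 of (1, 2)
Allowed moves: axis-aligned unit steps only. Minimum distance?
3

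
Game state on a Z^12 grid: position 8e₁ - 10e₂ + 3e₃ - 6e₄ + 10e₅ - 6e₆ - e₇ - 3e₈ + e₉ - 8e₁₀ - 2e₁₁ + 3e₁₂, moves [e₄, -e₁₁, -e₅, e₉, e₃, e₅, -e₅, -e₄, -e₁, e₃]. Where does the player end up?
(7, -10, 5, -6, 9, -6, -1, -3, 2, -8, -3, 3)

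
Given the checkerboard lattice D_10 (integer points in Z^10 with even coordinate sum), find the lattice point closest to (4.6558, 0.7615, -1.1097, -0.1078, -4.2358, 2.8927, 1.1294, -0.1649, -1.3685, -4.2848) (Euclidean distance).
(5, 1, -1, 0, -4, 3, 1, 0, -1, -4)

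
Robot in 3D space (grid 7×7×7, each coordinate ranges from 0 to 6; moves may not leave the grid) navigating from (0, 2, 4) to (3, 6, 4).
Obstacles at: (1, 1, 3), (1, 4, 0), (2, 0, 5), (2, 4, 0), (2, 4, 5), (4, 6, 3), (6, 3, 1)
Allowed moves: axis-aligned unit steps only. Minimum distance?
7
(one shortest path: (0, 2, 4) → (1, 2, 4) → (2, 2, 4) → (3, 2, 4) → (3, 3, 4) → (3, 4, 4) → (3, 5, 4) → (3, 6, 4))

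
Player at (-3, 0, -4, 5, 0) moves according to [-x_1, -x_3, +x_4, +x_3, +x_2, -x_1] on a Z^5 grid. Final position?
(-5, 1, -4, 6, 0)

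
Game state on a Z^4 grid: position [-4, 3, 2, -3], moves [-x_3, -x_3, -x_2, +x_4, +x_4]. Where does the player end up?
(-4, 2, 0, -1)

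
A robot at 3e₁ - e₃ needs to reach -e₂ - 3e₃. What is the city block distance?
6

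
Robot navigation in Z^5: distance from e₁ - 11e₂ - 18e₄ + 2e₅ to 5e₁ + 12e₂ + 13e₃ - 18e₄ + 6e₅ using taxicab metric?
44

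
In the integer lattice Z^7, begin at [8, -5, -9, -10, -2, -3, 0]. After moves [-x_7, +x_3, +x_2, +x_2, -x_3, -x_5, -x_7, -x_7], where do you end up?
(8, -3, -9, -10, -3, -3, -3)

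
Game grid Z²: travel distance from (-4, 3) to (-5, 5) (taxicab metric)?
3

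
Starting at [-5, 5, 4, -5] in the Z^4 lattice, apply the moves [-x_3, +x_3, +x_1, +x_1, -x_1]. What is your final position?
(-4, 5, 4, -5)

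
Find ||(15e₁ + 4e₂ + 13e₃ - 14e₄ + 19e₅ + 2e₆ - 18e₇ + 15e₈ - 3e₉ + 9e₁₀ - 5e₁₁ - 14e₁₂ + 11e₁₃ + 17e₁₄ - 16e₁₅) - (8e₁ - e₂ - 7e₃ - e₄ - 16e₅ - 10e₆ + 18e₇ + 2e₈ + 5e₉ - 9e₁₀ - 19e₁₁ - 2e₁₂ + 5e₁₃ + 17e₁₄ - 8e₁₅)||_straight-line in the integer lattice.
65.6125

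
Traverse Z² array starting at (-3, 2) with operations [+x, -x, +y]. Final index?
(-3, 3)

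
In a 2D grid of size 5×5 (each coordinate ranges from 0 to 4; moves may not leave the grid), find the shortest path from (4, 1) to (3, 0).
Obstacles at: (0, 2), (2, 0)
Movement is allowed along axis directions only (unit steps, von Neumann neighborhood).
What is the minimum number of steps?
2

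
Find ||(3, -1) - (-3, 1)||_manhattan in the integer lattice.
8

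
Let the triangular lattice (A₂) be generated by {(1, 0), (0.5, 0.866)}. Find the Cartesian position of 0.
(0, 0)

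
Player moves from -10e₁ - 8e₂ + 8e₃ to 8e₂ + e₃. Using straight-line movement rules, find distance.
20.1246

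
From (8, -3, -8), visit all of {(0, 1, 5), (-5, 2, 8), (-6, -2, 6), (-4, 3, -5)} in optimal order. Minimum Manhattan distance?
53
(one optimal route: (8, -3, -8) → (-4, 3, -5) → (0, 1, 5) → (-5, 2, 8) → (-6, -2, 6))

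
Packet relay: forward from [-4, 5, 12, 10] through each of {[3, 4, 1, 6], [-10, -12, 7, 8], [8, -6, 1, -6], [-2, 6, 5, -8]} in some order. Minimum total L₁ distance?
120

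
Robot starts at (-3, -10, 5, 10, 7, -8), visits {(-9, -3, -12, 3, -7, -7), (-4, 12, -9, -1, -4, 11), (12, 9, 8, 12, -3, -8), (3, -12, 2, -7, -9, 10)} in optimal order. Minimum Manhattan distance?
218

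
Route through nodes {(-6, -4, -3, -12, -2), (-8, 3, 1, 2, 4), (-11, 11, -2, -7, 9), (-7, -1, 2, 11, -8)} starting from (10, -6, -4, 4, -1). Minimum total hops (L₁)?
128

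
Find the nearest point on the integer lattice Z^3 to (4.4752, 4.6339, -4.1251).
(4, 5, -4)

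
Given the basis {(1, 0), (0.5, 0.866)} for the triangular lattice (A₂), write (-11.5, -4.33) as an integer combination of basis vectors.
-9b₁ - 5b₂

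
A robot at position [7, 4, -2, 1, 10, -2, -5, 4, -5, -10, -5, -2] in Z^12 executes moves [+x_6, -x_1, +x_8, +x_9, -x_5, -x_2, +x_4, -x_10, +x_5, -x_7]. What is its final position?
(6, 3, -2, 2, 10, -1, -6, 5, -4, -11, -5, -2)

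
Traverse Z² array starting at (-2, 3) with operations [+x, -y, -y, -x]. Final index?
(-2, 1)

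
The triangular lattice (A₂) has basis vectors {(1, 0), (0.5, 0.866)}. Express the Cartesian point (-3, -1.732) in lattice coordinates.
-2b₁ - 2b₂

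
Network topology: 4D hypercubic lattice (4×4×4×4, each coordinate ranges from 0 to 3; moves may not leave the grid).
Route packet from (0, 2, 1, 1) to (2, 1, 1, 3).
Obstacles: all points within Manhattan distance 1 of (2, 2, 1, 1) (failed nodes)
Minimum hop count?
5
(one shortest path: (0, 2, 1, 1) → (0, 1, 1, 1) → (1, 1, 1, 1) → (1, 1, 1, 2) → (2, 1, 1, 2) → (2, 1, 1, 3))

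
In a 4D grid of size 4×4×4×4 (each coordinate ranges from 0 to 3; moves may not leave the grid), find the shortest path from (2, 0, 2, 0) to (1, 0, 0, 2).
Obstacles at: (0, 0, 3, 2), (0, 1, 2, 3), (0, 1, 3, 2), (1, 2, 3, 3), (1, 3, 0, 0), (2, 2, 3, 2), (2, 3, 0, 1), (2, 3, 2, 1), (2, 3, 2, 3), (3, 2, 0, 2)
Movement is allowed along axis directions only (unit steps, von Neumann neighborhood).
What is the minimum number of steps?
5
(one shortest path: (2, 0, 2, 0) → (1, 0, 2, 0) → (1, 0, 1, 0) → (1, 0, 0, 0) → (1, 0, 0, 1) → (1, 0, 0, 2))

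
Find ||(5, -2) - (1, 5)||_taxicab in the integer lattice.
11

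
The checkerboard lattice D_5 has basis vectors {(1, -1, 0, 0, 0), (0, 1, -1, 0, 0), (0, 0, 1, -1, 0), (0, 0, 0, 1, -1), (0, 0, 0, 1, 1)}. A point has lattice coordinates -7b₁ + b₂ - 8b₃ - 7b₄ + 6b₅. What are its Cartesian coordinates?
(-7, 8, -9, 7, 13)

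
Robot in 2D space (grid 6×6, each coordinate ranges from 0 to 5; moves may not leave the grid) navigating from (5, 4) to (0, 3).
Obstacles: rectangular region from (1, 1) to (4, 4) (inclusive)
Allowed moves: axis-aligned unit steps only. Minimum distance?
8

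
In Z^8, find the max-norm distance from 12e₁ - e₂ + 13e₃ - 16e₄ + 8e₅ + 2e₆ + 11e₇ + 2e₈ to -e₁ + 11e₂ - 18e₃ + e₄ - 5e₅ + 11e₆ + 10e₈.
31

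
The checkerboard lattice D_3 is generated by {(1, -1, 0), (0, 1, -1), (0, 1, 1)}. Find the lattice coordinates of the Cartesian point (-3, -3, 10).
-3b₁ - 8b₂ + 2b₃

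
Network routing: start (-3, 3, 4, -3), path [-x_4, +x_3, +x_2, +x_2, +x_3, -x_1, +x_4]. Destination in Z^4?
(-4, 5, 6, -3)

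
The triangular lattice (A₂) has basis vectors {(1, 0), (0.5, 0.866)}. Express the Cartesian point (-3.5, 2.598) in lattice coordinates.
-5b₁ + 3b₂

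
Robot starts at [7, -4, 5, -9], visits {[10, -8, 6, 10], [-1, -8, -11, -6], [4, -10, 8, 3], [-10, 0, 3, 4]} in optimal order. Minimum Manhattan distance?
115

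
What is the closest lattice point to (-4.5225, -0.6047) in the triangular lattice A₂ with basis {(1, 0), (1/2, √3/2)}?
(-4.5, -0.866)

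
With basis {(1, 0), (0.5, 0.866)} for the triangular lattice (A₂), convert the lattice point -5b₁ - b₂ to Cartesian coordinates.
(-5.5, -0.866)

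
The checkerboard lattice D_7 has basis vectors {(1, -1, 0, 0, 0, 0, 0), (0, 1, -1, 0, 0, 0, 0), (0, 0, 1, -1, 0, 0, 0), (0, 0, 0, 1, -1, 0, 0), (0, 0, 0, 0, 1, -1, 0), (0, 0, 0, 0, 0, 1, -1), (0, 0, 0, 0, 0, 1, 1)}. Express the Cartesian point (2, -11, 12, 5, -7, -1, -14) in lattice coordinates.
2b₁ - 9b₂ + 3b₃ + 8b₄ + b₅ + 7b₆ - 7b₇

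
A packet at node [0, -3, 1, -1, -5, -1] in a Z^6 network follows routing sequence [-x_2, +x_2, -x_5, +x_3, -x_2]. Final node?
(0, -4, 2, -1, -6, -1)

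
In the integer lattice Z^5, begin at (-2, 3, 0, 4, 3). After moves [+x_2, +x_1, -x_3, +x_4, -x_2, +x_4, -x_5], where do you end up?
(-1, 3, -1, 6, 2)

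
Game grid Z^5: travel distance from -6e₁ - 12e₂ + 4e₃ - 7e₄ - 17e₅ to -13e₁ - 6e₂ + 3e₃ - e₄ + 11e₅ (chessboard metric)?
28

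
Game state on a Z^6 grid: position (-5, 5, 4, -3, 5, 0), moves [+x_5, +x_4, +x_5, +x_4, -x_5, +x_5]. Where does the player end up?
(-5, 5, 4, -1, 7, 0)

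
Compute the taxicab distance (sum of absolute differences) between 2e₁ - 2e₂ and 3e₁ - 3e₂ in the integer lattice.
2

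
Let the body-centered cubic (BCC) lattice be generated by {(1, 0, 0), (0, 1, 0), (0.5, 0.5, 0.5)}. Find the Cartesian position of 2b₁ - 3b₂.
(2, -3, 0)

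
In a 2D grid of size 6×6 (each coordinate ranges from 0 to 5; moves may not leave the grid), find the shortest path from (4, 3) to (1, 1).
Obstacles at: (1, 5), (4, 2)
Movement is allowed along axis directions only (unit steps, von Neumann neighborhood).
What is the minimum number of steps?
5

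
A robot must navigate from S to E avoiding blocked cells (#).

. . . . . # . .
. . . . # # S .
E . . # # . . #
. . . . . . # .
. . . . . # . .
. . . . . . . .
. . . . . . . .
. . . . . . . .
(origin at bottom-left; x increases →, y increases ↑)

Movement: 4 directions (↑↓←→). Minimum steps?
9
(one shortest path: (6, 6) → (6, 5) → (5, 5) → (5, 4) → (4, 4) → (3, 4) → (2, 4) → (1, 4) → (0, 4) → (0, 5))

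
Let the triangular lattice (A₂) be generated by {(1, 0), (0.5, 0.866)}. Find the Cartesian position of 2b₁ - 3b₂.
(0.5, -2.598)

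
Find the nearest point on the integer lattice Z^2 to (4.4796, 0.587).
(4, 1)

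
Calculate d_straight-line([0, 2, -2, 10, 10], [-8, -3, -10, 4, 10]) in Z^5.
13.7477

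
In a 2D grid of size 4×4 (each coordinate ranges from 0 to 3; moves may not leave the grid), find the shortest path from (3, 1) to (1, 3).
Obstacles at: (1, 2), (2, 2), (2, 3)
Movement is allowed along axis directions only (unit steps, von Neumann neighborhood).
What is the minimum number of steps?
6
(one shortest path: (3, 1) → (2, 1) → (1, 1) → (0, 1) → (0, 2) → (0, 3) → (1, 3))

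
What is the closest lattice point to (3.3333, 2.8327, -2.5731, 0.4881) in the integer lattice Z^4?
(3, 3, -3, 0)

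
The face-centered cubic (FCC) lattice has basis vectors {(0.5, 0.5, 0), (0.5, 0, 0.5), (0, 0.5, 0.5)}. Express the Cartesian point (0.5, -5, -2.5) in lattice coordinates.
-2b₁ + 3b₂ - 8b₃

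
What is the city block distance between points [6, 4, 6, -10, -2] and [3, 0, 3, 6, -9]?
33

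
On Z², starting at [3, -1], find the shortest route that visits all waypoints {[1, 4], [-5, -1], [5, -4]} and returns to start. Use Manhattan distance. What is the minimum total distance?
36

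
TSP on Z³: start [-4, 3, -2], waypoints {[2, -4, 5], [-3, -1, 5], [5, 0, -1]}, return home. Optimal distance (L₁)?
46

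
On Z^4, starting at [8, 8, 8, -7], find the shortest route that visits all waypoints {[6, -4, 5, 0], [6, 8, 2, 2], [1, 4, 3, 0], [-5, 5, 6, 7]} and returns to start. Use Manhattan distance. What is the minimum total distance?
96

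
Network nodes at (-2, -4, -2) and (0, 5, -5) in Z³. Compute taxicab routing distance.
14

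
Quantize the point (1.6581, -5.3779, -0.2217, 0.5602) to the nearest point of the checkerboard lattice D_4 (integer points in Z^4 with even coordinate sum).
(2, -5, 0, 1)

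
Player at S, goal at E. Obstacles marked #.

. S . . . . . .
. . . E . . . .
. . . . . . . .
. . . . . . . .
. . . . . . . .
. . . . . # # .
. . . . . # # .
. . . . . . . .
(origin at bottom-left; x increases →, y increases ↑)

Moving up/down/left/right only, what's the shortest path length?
3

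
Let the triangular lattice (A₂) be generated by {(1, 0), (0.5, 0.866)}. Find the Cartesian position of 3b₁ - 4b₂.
(1, -3.464)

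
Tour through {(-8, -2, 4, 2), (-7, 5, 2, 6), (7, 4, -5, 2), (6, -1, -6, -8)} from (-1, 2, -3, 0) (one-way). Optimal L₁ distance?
77
(one optimal route: (-1, 2, -3, 0) → (-8, -2, 4, 2) → (-7, 5, 2, 6) → (7, 4, -5, 2) → (6, -1, -6, -8))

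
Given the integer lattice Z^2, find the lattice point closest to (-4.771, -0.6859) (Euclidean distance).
(-5, -1)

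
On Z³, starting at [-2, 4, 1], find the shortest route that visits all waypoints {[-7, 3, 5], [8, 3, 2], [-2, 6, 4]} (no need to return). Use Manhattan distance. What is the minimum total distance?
32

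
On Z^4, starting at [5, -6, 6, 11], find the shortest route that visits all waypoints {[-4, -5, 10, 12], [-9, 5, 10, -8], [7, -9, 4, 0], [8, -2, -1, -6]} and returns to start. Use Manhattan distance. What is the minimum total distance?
124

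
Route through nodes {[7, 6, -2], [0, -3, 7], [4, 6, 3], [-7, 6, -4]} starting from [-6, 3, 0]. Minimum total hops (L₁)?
49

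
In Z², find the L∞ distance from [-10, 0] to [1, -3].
11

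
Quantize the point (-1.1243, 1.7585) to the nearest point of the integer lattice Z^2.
(-1, 2)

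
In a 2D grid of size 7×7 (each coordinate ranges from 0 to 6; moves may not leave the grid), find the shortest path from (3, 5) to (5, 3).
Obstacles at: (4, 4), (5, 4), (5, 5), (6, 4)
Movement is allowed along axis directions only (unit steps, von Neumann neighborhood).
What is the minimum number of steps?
4
(one shortest path: (3, 5) → (3, 4) → (3, 3) → (4, 3) → (5, 3))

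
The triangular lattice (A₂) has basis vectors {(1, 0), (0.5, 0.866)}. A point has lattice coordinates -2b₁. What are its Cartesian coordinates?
(-2, 0)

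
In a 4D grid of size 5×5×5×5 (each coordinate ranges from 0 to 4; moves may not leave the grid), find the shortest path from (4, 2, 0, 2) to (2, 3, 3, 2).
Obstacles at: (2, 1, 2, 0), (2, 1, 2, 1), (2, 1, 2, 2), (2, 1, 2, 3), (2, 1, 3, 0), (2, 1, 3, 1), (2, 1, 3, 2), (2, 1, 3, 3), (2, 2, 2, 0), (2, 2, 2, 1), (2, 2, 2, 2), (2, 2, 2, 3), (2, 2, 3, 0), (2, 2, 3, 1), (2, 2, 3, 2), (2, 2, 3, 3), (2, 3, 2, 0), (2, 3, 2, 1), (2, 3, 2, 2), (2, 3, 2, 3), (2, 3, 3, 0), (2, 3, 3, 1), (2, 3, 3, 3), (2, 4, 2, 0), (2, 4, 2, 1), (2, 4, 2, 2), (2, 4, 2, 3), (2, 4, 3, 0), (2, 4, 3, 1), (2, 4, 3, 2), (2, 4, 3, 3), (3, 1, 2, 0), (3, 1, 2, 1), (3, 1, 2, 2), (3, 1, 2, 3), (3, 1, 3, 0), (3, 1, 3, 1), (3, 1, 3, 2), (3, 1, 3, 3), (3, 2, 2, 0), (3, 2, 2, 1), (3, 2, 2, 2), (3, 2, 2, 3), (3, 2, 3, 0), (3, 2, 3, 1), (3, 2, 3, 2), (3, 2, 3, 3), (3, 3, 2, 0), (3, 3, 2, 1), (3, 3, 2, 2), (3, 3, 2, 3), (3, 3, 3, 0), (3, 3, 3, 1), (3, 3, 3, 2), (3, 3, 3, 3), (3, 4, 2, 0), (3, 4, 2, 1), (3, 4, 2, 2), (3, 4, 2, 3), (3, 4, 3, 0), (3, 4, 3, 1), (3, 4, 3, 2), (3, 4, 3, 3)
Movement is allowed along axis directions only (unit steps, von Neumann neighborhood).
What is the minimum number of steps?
8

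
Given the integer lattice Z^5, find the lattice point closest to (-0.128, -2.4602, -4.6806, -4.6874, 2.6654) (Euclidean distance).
(0, -2, -5, -5, 3)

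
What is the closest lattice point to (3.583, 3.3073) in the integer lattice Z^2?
(4, 3)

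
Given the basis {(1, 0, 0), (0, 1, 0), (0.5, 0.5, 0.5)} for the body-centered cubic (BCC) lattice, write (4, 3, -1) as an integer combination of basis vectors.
5b₁ + 4b₂ - 2b₃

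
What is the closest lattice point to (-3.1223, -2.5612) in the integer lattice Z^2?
(-3, -3)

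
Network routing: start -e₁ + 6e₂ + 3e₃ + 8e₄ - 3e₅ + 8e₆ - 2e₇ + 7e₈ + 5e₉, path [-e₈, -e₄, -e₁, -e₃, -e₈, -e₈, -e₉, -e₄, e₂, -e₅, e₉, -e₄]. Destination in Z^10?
(-2, 7, 2, 5, -4, 8, -2, 4, 5, 0)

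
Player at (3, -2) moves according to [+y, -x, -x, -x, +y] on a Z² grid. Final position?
(0, 0)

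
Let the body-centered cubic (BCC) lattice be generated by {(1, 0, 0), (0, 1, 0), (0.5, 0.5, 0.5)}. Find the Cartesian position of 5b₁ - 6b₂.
(5, -6, 0)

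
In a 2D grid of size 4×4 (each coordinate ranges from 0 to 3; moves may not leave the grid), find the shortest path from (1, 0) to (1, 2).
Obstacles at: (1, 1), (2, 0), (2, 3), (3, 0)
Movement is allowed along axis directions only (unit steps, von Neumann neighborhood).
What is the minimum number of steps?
4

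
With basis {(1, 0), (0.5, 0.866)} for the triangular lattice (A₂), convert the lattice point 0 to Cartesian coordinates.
(0, 0)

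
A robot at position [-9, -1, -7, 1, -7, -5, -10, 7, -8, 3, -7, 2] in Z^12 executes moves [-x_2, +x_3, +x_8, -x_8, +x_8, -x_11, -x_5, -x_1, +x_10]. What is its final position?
(-10, -2, -6, 1, -8, -5, -10, 8, -8, 4, -8, 2)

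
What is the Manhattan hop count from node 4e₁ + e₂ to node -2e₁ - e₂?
8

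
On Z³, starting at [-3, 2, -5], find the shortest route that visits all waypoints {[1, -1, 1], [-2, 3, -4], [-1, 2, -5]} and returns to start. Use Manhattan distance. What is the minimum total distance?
28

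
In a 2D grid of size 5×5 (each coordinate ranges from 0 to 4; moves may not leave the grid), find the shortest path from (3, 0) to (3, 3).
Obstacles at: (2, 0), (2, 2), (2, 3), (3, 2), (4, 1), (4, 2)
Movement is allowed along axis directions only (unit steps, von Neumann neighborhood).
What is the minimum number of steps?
9
(one shortest path: (3, 0) → (3, 1) → (2, 1) → (1, 1) → (1, 2) → (1, 3) → (1, 4) → (2, 4) → (3, 4) → (3, 3))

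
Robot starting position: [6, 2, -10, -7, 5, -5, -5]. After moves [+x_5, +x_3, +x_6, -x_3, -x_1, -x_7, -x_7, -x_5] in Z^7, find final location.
(5, 2, -10, -7, 5, -4, -7)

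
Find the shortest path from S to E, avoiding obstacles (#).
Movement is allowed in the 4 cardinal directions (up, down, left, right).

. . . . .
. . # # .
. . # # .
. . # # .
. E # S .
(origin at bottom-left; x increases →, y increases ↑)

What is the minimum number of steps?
12
(one shortest path: (3, 0) → (4, 0) → (4, 1) → (4, 2) → (4, 3) → (4, 4) → (3, 4) → (2, 4) → (1, 4) → (1, 3) → (1, 2) → (1, 1) → (1, 0))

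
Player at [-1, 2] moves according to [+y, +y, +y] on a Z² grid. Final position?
(-1, 5)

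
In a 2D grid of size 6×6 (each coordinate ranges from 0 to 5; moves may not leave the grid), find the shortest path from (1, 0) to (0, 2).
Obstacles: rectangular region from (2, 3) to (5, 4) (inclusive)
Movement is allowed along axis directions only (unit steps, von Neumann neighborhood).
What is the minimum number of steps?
3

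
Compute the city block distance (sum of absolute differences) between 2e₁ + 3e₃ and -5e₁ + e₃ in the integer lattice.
9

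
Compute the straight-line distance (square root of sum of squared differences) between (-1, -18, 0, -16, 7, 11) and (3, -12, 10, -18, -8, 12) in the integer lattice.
19.5448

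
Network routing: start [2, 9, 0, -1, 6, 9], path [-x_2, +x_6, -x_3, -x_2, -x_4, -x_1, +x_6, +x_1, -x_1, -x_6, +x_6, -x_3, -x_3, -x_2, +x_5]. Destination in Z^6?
(1, 6, -3, -2, 7, 11)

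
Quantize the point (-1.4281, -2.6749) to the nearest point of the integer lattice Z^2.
(-1, -3)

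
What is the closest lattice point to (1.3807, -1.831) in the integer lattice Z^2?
(1, -2)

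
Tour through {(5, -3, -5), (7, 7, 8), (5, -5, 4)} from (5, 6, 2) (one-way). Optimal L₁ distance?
38
(one optimal route: (5, 6, 2) → (7, 7, 8) → (5, -5, 4) → (5, -3, -5))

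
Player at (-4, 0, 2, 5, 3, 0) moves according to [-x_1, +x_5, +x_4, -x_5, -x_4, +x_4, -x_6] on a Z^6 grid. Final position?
(-5, 0, 2, 6, 3, -1)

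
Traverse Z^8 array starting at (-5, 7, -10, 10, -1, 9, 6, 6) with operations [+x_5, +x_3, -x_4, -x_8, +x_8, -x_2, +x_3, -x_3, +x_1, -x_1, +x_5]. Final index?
(-5, 6, -9, 9, 1, 9, 6, 6)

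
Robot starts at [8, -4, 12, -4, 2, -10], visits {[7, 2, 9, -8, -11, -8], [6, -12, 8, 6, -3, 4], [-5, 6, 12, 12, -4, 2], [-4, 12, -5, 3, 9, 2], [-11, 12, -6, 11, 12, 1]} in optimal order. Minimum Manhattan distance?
187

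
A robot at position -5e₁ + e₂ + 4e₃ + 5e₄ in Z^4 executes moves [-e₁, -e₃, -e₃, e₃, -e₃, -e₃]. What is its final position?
(-6, 1, 1, 5)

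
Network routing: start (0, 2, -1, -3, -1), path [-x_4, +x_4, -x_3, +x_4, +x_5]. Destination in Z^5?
(0, 2, -2, -2, 0)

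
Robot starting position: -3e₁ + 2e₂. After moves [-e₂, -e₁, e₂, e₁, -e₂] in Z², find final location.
(-3, 1)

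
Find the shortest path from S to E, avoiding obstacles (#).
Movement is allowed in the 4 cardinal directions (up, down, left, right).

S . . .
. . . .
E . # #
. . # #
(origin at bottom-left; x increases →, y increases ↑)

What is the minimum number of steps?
2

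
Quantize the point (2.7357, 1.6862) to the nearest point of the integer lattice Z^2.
(3, 2)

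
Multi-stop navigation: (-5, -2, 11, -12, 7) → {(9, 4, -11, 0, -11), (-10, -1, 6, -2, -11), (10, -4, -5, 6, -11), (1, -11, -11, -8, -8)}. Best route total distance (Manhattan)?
136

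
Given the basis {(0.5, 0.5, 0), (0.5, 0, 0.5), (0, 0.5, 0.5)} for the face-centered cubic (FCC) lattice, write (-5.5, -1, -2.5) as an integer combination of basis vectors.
-4b₁ - 7b₂ + 2b₃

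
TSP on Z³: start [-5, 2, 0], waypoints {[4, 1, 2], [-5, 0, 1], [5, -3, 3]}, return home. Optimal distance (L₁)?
36
(one optimal route: (-5, 2, 0) → (4, 1, 2) → (5, -3, 3) → (-5, 0, 1) → (-5, 2, 0))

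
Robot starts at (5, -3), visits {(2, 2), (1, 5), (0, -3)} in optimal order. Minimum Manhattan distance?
16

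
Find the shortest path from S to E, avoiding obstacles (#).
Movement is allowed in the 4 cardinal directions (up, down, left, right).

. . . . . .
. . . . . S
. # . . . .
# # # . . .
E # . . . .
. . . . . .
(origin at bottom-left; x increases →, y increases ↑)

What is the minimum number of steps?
10
(one shortest path: (5, 4) → (4, 4) → (3, 4) → (3, 3) → (3, 2) → (3, 1) → (2, 1) → (2, 0) → (1, 0) → (0, 0) → (0, 1))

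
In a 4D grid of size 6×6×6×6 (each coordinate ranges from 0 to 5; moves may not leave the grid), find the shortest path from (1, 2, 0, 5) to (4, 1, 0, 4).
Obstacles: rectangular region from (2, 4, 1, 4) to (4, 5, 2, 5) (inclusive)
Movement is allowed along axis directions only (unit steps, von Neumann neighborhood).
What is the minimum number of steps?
5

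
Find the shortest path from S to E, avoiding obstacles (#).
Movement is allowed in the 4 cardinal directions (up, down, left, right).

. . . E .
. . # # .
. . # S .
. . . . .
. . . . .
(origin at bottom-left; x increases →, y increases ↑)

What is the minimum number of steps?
4
(one shortest path: (3, 2) → (4, 2) → (4, 3) → (4, 4) → (3, 4))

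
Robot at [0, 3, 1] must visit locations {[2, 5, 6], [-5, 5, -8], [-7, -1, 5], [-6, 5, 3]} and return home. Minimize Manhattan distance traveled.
62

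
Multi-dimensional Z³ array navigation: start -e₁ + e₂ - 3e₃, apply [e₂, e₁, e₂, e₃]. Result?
(0, 3, -2)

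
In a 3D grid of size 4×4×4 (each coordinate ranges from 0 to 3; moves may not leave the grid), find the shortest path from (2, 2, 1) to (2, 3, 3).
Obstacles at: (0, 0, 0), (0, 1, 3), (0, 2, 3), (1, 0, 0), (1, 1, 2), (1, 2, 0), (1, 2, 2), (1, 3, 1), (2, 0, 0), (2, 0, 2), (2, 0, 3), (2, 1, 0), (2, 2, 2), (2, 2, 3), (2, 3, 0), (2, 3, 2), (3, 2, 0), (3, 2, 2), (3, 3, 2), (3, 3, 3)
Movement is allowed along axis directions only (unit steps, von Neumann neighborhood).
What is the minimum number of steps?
7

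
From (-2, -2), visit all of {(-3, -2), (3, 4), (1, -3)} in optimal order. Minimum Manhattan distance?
15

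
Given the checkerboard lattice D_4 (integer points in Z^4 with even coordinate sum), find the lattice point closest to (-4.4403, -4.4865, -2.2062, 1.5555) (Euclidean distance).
(-4, -4, -2, 2)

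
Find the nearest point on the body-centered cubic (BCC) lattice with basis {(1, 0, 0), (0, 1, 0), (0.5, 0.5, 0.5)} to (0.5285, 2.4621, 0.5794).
(0.5, 2.5, 0.5)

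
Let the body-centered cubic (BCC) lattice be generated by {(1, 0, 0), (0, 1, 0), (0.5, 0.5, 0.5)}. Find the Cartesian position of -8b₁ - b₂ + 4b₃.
(-6, 1, 2)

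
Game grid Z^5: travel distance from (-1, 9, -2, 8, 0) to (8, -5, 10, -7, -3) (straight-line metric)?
25.593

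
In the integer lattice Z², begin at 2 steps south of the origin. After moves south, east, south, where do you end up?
(1, -4)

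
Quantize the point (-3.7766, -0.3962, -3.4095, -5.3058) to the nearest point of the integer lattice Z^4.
(-4, 0, -3, -5)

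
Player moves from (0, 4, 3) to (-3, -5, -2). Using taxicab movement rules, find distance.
17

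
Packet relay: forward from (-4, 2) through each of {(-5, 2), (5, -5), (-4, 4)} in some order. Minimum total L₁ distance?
22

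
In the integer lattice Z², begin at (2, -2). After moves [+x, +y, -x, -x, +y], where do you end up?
(1, 0)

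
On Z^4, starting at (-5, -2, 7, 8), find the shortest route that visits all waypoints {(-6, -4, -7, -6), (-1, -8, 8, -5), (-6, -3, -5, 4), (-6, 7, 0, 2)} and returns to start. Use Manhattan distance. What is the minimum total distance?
102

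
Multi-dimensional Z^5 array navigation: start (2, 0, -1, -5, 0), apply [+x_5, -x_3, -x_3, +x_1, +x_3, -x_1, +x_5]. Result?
(2, 0, -2, -5, 2)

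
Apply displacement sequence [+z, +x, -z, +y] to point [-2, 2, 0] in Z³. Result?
(-1, 3, 0)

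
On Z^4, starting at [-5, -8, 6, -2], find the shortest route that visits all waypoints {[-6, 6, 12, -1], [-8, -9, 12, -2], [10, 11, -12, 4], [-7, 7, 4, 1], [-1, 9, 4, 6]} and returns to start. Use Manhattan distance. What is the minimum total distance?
142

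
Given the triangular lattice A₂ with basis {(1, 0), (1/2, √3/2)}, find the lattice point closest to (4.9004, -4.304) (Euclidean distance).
(4.5, -4.33)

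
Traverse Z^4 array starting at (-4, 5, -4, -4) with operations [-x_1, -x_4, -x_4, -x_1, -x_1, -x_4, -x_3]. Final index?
(-7, 5, -5, -7)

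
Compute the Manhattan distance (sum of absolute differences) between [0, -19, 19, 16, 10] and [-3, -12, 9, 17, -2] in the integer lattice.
33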